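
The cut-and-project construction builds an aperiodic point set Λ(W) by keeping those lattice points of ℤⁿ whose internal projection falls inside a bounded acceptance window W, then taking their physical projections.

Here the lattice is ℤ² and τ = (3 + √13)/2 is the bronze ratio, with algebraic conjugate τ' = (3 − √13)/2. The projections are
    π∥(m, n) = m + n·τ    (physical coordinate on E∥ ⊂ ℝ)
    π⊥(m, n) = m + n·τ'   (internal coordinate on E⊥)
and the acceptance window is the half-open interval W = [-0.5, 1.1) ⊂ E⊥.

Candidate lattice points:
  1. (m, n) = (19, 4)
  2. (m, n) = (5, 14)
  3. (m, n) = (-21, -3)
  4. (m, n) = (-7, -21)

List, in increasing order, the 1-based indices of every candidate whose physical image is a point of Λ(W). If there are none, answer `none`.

2

Numerically τ ≈ 3.3028 and τ' = −1/τ ≈ -0.3028.
#1 (19,4): internal coord 19 + (4)·τ' = +17.7889; +17.7889 ∉ [-0.5, 1.1) → out
#2 (5,14): internal coord 5 + (14)·τ' = +0.7611; +0.7611 ∈ [-0.5, 1.1) → IN Λ
#3 (-21,-3): internal coord -21 + (-3)·τ' = -20.0917; -20.0917 ∉ [-0.5, 1.1) → out
#4 (-7,-21): internal coord -7 + (-21)·τ' = -0.6417; -0.6417 ∉ [-0.5, 1.1) → out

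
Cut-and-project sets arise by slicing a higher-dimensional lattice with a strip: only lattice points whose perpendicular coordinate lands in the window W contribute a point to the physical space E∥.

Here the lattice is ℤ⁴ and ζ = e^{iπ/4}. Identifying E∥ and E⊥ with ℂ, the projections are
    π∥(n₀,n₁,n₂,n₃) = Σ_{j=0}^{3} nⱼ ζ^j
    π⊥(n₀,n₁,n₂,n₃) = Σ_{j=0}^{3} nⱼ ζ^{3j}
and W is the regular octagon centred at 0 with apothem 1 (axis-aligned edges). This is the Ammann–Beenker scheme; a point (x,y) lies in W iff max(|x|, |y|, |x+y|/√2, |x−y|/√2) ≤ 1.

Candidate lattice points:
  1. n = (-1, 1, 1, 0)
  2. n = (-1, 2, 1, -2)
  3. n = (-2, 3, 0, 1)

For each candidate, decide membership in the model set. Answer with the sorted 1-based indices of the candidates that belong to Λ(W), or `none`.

none

With ζ = e^{iπ/4} the internal vectors are ζ^0,ζ^3,ζ^6,ζ^9.
candidate 1: n = (-1, 1, 1, 0) → π⊥ ≈ (-1.70711, -0.29289); max(|x|,|y|,|x±y|/√2) = 1.70711 > 1 ⇒ ∉ W
candidate 2: n = (-1, 2, 1, -2) → π⊥ ≈ (-3.82843, -1.00000); max(|x|,|y|,|x±y|/√2) = 3.82843 > 1 ⇒ ∉ W
candidate 3: n = (-2, 3, 0, 1) → π⊥ ≈ (-3.41421, +2.82843); max(|x|,|y|,|x±y|/√2) = 4.41421 > 1 ⇒ ∉ W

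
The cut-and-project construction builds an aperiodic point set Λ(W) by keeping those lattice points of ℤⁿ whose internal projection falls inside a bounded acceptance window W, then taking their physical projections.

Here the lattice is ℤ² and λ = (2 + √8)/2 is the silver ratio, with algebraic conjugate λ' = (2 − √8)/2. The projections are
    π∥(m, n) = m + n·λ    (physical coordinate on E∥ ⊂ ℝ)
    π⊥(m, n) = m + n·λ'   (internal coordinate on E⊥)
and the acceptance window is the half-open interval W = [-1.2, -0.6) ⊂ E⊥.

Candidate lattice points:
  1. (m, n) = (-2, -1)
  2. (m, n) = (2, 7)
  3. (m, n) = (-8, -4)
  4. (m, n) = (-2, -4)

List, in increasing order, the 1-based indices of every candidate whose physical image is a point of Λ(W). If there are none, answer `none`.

Compute λ' = (2−√8)/2 = -0.41421, so π⊥(m,n) = m -0.41421·n.
candidate 1: (m,n)=(-2,-1) → π∥ = -2-1·λ ≈ -4.41421, π⊥ = -2-1·λ' ≈ -1.58579 ∉ [-1.2, -0.6) ⇒ out
candidate 2: (m,n)=(2,7) → π∥ = 2+7·λ ≈ 18.89949, π⊥ = 2+7·λ' ≈ -0.89949 ∈ [-1.2, -0.6) ⇒ IN Λ
candidate 3: (m,n)=(-8,-4) → π∥ = -8-4·λ ≈ -17.65685, π⊥ = -8-4·λ' ≈ -6.34315 ∉ [-1.2, -0.6) ⇒ out
candidate 4: (m,n)=(-2,-4) → π∥ = -2-4·λ ≈ -11.65685, π⊥ = -2-4·λ' ≈ -0.34315 ∉ [-1.2, -0.6) ⇒ out

2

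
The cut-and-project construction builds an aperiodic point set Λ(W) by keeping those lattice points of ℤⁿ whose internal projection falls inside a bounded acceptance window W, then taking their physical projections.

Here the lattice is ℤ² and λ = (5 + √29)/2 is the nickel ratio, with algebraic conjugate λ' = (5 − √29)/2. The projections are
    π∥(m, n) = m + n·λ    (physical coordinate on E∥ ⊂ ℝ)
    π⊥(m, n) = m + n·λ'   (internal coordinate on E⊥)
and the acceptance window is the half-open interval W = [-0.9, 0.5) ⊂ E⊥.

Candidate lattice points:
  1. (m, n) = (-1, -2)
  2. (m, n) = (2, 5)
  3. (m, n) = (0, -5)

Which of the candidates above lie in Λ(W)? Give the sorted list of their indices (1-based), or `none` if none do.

1

Compute λ' = (5−√29)/2 = -0.192582, so π⊥(m,n) = m -0.192582·n.
#1 (-1,-2): internal coord -1 + (-2)·λ' = -0.614835; -0.614835 ∈ [-0.9, 0.5) → IN Λ
#2 (2,5): internal coord 2 + (5)·λ' = +1.037088; +1.037088 ∉ [-0.9, 0.5) → out
#3 (0,-5): internal coord 0 + (-5)·λ' = +0.962912; +0.962912 ∉ [-0.9, 0.5) → out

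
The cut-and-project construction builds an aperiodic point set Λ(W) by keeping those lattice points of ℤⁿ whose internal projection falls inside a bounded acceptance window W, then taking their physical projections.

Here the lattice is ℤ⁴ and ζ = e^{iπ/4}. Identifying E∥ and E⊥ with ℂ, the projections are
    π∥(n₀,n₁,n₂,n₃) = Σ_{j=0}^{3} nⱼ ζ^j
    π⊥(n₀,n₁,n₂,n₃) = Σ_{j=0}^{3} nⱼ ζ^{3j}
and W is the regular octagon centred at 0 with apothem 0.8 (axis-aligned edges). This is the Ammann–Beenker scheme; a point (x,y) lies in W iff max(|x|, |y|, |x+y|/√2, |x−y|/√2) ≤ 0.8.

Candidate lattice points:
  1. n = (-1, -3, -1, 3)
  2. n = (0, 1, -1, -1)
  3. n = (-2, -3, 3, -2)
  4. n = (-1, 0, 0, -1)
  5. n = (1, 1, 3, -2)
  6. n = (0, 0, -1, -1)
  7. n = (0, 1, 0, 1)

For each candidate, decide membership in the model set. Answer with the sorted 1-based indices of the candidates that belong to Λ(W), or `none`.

With ζ = e^{iπ/4} the internal vectors are ζ^0,ζ^3,ζ^6,ζ^9.
#1 (-1, -3, -1, 3): internal (3.242641, 1.000000); octagon support 3.242641 vs apothem 0.8 → ∉ W
#2 (0, 1, -1, -1): internal (-1.414214, 1.000000); octagon support 1.707107 vs apothem 0.8 → ∉ W
#3 (-2, -3, 3, -2): internal (-1.292893, -6.535534); octagon support 6.535534 vs apothem 0.8 → ∉ W
#4 (-1, 0, 0, -1): internal (-1.707107, -0.707107); octagon support 1.707107 vs apothem 0.8 → ∉ W
#5 (1, 1, 3, -2): internal (-1.121320, -3.707107); octagon support 3.707107 vs apothem 0.8 → ∉ W
#6 (0, 0, -1, -1): internal (-0.707107, 0.292893); octagon support 0.707107 vs apothem 0.8 → ∈ W
#7 (0, 1, 0, 1): internal (0.000000, 1.414214); octagon support 1.414214 vs apothem 0.8 → ∉ W

6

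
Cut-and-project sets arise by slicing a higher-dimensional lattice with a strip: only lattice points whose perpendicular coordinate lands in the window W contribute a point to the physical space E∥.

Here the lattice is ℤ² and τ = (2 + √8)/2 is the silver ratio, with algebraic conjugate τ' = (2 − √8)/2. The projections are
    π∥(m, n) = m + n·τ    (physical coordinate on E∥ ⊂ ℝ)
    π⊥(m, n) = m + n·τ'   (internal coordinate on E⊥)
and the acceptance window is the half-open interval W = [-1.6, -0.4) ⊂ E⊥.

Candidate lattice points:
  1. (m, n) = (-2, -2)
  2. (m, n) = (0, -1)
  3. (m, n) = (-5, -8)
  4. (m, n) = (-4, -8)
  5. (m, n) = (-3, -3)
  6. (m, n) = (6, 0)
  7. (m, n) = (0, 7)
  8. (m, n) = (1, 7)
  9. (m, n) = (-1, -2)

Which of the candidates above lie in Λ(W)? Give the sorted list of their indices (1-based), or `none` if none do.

1, 4

Numerically τ ≈ 2.41421 and τ' = −1/τ ≈ -0.41421.
[1] lift (-2,-2): star map gives -1.17157; window check -1.6 ≤ -1.17157 < -0.4 is true → IN Λ
[2] lift (0,-1): star map gives 0.41421; window check -1.6 ≤ 0.41421 < -0.4 is false → out
[3] lift (-5,-8): star map gives -1.68629; window check -1.6 ≤ -1.68629 < -0.4 is false → out
[4] lift (-4,-8): star map gives -0.68629; window check -1.6 ≤ -0.68629 < -0.4 is true → IN Λ
[5] lift (-3,-3): star map gives -1.75736; window check -1.6 ≤ -1.75736 < -0.4 is false → out
[6] lift (6,0): star map gives 6.00000; window check -1.6 ≤ 6.00000 < -0.4 is false → out
[7] lift (0,7): star map gives -2.89949; window check -1.6 ≤ -2.89949 < -0.4 is false → out
[8] lift (1,7): star map gives -1.89949; window check -1.6 ≤ -1.89949 < -0.4 is false → out
[9] lift (-1,-2): star map gives -0.17157; window check -1.6 ≤ -0.17157 < -0.4 is false → out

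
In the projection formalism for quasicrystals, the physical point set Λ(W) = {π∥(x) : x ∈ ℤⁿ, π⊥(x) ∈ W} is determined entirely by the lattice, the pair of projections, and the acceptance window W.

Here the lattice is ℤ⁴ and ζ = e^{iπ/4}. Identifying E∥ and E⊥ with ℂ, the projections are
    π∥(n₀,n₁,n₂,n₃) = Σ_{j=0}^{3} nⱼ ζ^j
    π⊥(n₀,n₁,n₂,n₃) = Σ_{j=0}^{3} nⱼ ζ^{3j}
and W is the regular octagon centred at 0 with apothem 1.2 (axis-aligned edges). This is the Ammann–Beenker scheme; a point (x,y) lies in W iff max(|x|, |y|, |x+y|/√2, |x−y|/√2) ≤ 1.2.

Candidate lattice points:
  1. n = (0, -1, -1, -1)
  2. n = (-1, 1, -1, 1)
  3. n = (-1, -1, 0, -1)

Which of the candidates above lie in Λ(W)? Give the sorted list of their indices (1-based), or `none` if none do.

1

π⊥(n) = n₀ + n₁ζ³ + n₂ζ⁶ + n₃ζ⁹ where ζ = e^{iπ/4}.
#1 (0, -1, -1, -1): internal (0.00000, -0.41421); octagon support 0.41421 vs apothem 1.2 → ∈ W
#2 (-1, 1, -1, 1): internal (-1.00000, 2.41421); octagon support 2.41421 vs apothem 1.2 → ∉ W
#3 (-1, -1, 0, -1): internal (-1.00000, -1.41421); octagon support 1.70711 vs apothem 1.2 → ∉ W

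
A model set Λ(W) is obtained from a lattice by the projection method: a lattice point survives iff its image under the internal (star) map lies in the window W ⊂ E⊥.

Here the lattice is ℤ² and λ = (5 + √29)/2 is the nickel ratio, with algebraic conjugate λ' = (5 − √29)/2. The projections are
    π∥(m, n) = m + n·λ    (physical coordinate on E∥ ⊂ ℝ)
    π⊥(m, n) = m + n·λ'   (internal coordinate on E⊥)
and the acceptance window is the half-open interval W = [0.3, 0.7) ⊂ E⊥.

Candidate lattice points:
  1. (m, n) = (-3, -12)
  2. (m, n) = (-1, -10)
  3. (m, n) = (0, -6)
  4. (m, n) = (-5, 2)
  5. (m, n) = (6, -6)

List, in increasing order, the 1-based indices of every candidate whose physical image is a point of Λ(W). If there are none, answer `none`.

Numerically λ ≈ 5.19258 and λ' = −1/λ ≈ -0.19258.
candidate 1: (m,n)=(-3,-12) → π∥ = -3-12·λ ≈ -65.31099, π⊥ = -3-12·λ' ≈ -0.68901 ∉ [0.3, 0.7) ⇒ out
candidate 2: (m,n)=(-1,-10) → π∥ = -1-10·λ ≈ -52.92582, π⊥ = -1-10·λ' ≈ 0.92582 ∉ [0.3, 0.7) ⇒ out
candidate 3: (m,n)=(0,-6) → π∥ = 0-6·λ ≈ -31.15549, π⊥ = 0-6·λ' ≈ 1.15549 ∉ [0.3, 0.7) ⇒ out
candidate 4: (m,n)=(-5,2) → π∥ = -5+2·λ ≈ 5.38516, π⊥ = -5+2·λ' ≈ -5.38516 ∉ [0.3, 0.7) ⇒ out
candidate 5: (m,n)=(6,-6) → π∥ = 6-6·λ ≈ -25.15549, π⊥ = 6-6·λ' ≈ 7.15549 ∉ [0.3, 0.7) ⇒ out

none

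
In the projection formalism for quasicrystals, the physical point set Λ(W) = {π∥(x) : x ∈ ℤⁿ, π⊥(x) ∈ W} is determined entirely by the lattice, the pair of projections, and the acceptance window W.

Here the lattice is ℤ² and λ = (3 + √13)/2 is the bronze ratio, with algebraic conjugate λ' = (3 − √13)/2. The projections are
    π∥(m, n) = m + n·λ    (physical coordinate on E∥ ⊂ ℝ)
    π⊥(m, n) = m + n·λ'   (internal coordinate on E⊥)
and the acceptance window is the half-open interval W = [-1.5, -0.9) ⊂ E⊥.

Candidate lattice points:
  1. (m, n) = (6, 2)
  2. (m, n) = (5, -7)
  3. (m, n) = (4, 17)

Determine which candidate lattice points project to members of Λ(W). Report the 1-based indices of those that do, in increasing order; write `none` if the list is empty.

3

Numerically λ ≈ 3.3028 and λ' = −1/λ ≈ -0.3028.
[1] lift (6,2): star map gives 5.3944; window check -1.5 ≤ 5.3944 < -0.9 is false → out
[2] lift (5,-7): star map gives 7.1194; window check -1.5 ≤ 7.1194 < -0.9 is false → out
[3] lift (4,17): star map gives -1.1472; window check -1.5 ≤ -1.1472 < -0.9 is true → IN Λ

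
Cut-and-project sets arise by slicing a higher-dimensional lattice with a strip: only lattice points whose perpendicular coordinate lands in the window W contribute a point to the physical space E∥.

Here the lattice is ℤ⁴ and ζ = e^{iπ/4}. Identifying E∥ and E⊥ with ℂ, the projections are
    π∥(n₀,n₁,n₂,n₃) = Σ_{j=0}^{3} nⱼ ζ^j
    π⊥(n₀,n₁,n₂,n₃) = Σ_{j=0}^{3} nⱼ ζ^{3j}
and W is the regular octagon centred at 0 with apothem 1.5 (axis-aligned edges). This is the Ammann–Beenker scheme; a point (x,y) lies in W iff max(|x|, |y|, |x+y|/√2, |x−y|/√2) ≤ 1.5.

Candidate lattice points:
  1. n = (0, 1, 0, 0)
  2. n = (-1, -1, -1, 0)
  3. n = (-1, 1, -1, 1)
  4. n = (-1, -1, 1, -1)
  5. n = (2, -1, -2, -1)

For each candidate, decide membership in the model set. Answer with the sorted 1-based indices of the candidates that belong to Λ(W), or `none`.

1, 2

With ζ = e^{iπ/4} the internal vectors are ζ^0,ζ^3,ζ^6,ζ^9.
#1 (0, 1, 0, 0): internal (-0.7071, 0.7071); octagon support 1.0000 vs apothem 1.5 → ∈ W
#2 (-1, -1, -1, 0): internal (-0.2929, 0.2929); octagon support 0.4142 vs apothem 1.5 → ∈ W
#3 (-1, 1, -1, 1): internal (-1.0000, 2.4142); octagon support 2.4142 vs apothem 1.5 → ∉ W
#4 (-1, -1, 1, -1): internal (-1.0000, -2.4142); octagon support 2.4142 vs apothem 1.5 → ∉ W
#5 (2, -1, -2, -1): internal (2.0000, 0.5858); octagon support 2.0000 vs apothem 1.5 → ∉ W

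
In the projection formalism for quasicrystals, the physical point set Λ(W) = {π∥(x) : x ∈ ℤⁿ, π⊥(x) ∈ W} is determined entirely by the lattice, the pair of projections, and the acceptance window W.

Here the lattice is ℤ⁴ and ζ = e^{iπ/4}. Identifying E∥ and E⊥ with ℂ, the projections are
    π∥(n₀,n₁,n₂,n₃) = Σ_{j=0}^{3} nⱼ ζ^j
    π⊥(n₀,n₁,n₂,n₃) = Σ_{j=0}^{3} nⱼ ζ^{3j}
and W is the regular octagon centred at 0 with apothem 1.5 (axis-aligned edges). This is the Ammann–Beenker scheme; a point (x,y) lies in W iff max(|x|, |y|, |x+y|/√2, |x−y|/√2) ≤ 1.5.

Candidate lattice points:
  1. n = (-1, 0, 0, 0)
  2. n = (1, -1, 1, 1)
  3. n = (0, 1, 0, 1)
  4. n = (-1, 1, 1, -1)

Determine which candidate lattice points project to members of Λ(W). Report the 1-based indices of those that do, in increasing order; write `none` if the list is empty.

With ζ = e^{iπ/4} the internal vectors are ζ^0,ζ^3,ζ^6,ζ^9.
#1 (-1, 0, 0, 0): internal (-1.000000, 0.000000); octagon support 1.000000 vs apothem 1.5 → ∈ W
#2 (1, -1, 1, 1): internal (2.414214, -1.000000); octagon support 2.414214 vs apothem 1.5 → ∉ W
#3 (0, 1, 0, 1): internal (0.000000, 1.414214); octagon support 1.414214 vs apothem 1.5 → ∈ W
#4 (-1, 1, 1, -1): internal (-2.414214, -1.000000); octagon support 2.414214 vs apothem 1.5 → ∉ W

1, 3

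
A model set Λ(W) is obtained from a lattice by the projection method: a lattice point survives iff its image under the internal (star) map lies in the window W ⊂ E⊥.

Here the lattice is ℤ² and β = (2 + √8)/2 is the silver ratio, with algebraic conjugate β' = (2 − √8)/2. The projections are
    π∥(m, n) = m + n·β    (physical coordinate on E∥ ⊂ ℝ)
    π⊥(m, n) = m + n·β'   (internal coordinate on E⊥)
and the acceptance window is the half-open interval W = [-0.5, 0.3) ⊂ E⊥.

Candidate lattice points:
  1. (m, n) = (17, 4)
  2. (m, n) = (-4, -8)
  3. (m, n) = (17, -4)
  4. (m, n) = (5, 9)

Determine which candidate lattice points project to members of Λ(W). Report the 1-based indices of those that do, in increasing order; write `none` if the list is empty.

Compute β' = (2−√8)/2 = -0.414214, so π⊥(m,n) = m -0.414214·n.
[1] lift (17,4): star map gives 15.343146; window check -0.5 ≤ 15.343146 < 0.3 is false → out
[2] lift (-4,-8): star map gives -0.686292; window check -0.5 ≤ -0.686292 < 0.3 is false → out
[3] lift (17,-4): star map gives 18.656854; window check -0.5 ≤ 18.656854 < 0.3 is false → out
[4] lift (5,9): star map gives 1.272078; window check -0.5 ≤ 1.272078 < 0.3 is false → out

none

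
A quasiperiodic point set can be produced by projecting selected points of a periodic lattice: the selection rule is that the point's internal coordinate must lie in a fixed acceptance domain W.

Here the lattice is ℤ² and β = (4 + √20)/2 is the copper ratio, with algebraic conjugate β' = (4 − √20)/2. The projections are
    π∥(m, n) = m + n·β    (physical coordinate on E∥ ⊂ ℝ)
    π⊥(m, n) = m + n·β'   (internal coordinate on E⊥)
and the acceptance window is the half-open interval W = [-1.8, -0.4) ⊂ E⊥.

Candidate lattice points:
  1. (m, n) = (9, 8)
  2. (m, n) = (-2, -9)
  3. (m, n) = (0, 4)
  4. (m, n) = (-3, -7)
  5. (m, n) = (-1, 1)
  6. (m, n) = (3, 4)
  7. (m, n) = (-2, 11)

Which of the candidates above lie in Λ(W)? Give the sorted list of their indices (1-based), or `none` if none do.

3, 4, 5

Numerically β ≈ 4.2361 and β' = −1/β ≈ -0.2361.
#1 (9,8): internal coord 9 + (8)·β' = +7.1115; +7.1115 ∉ [-1.8, -0.4) → out
#2 (-2,-9): internal coord -2 + (-9)·β' = +0.1246; +0.1246 ∉ [-1.8, -0.4) → out
#3 (0,4): internal coord 0 + (4)·β' = -0.9443; -0.9443 ∈ [-1.8, -0.4) → IN Λ
#4 (-3,-7): internal coord -3 + (-7)·β' = -1.3475; -1.3475 ∈ [-1.8, -0.4) → IN Λ
#5 (-1,1): internal coord -1 + (1)·β' = -1.2361; -1.2361 ∈ [-1.8, -0.4) → IN Λ
#6 (3,4): internal coord 3 + (4)·β' = +2.0557; +2.0557 ∉ [-1.8, -0.4) → out
#7 (-2,11): internal coord -2 + (11)·β' = -4.5967; -4.5967 ∉ [-1.8, -0.4) → out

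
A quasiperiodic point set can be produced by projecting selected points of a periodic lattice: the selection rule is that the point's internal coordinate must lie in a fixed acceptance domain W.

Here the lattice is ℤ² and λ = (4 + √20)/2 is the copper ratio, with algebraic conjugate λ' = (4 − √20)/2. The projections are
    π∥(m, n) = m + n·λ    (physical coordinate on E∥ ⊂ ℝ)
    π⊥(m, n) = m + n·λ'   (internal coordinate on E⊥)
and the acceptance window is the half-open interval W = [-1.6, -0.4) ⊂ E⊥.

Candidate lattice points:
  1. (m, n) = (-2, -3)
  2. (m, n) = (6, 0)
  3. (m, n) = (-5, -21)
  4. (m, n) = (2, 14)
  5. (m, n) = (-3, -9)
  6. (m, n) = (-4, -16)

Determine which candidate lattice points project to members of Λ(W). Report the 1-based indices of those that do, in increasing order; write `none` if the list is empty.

Compute λ' = (4−√20)/2 = -0.2361, so π⊥(m,n) = m -0.2361·n.
#1 (-2,-3): internal coord -2 + (-3)·λ' = -1.2918; -1.2918 ∈ [-1.6, -0.4) → IN Λ
#2 (6,0): internal coord 6 + (0)·λ' = +6.0000; +6.0000 ∉ [-1.6, -0.4) → out
#3 (-5,-21): internal coord -5 + (-21)·λ' = -0.0426; -0.0426 ∉ [-1.6, -0.4) → out
#4 (2,14): internal coord 2 + (14)·λ' = -1.3050; -1.3050 ∈ [-1.6, -0.4) → IN Λ
#5 (-3,-9): internal coord -3 + (-9)·λ' = -0.8754; -0.8754 ∈ [-1.6, -0.4) → IN Λ
#6 (-4,-16): internal coord -4 + (-16)·λ' = -0.2229; -0.2229 ∉ [-1.6, -0.4) → out

1, 4, 5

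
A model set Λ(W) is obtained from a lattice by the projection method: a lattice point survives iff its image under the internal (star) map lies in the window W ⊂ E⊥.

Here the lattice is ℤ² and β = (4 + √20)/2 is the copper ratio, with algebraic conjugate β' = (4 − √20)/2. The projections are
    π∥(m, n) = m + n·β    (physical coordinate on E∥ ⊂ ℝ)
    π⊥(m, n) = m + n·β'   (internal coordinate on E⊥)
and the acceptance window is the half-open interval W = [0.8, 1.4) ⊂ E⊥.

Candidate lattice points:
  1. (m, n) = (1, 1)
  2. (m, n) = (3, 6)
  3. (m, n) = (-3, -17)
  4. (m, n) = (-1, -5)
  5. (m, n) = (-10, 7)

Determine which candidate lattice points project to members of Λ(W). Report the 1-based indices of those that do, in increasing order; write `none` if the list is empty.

3

β' = (4−√20)/2 ≈ -0.236068.
[1] lift (1,1): star map gives 0.763932; window check 0.8 ≤ 0.763932 < 1.4 is false → out
[2] lift (3,6): star map gives 1.583592; window check 0.8 ≤ 1.583592 < 1.4 is false → out
[3] lift (-3,-17): star map gives 1.013156; window check 0.8 ≤ 1.013156 < 1.4 is true → IN Λ
[4] lift (-1,-5): star map gives 0.180340; window check 0.8 ≤ 0.180340 < 1.4 is false → out
[5] lift (-10,7): star map gives -11.652476; window check 0.8 ≤ -11.652476 < 1.4 is false → out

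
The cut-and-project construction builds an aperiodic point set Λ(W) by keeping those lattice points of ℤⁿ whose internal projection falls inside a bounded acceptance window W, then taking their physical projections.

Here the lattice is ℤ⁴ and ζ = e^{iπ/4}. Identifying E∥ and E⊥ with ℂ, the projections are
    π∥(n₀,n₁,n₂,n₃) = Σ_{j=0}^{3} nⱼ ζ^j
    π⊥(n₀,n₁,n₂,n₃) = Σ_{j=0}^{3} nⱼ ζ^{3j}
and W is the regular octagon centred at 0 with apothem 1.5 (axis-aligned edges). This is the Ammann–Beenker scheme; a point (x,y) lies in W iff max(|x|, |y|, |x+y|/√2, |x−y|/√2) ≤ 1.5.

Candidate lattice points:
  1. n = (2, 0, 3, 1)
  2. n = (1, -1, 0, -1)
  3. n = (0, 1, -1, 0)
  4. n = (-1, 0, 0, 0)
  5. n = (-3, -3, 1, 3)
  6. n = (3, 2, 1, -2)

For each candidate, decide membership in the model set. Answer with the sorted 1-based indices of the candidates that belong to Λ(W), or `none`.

With ζ = e^{iπ/4} the internal vectors are ζ^0,ζ^3,ζ^6,ζ^9.
#1 (2, 0, 3, 1): internal (2.707107, -2.292893); octagon support 3.535534 vs apothem 1.5 → ∉ W
#2 (1, -1, 0, -1): internal (1.000000, -1.414214); octagon support 1.707107 vs apothem 1.5 → ∉ W
#3 (0, 1, -1, 0): internal (-0.707107, 1.707107); octagon support 1.707107 vs apothem 1.5 → ∉ W
#4 (-1, 0, 0, 0): internal (-1.000000, 0.000000); octagon support 1.000000 vs apothem 1.5 → ∈ W
#5 (-3, -3, 1, 3): internal (1.242641, -1.000000); octagon support 1.585786 vs apothem 1.5 → ∉ W
#6 (3, 2, 1, -2): internal (0.171573, -1.000000); octagon support 1.000000 vs apothem 1.5 → ∈ W

4, 6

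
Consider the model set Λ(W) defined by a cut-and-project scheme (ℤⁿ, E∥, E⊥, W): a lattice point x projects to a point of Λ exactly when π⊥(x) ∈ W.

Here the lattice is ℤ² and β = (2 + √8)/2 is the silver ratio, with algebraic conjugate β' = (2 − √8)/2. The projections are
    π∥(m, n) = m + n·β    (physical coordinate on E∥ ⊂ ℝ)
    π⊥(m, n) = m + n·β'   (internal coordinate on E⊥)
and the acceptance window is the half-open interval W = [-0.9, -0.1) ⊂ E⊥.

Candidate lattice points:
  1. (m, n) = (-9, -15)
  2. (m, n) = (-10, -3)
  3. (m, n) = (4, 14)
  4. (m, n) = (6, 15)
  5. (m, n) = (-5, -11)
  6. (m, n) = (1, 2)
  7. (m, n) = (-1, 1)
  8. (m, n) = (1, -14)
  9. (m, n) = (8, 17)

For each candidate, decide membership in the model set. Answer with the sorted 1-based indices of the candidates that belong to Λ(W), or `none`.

Numerically β ≈ 2.41421 and β' = −1/β ≈ -0.41421.
[1] lift (-9,-15): star map gives -2.78680; window check -0.9 ≤ -2.78680 < -0.1 is false → out
[2] lift (-10,-3): star map gives -8.75736; window check -0.9 ≤ -8.75736 < -0.1 is false → out
[3] lift (4,14): star map gives -1.79899; window check -0.9 ≤ -1.79899 < -0.1 is false → out
[4] lift (6,15): star map gives -0.21320; window check -0.9 ≤ -0.21320 < -0.1 is true → IN Λ
[5] lift (-5,-11): star map gives -0.44365; window check -0.9 ≤ -0.44365 < -0.1 is true → IN Λ
[6] lift (1,2): star map gives 0.17157; window check -0.9 ≤ 0.17157 < -0.1 is false → out
[7] lift (-1,1): star map gives -1.41421; window check -0.9 ≤ -1.41421 < -0.1 is false → out
[8] lift (1,-14): star map gives 6.79899; window check -0.9 ≤ 6.79899 < -0.1 is false → out
[9] lift (8,17): star map gives 0.95837; window check -0.9 ≤ 0.95837 < -0.1 is false → out

4, 5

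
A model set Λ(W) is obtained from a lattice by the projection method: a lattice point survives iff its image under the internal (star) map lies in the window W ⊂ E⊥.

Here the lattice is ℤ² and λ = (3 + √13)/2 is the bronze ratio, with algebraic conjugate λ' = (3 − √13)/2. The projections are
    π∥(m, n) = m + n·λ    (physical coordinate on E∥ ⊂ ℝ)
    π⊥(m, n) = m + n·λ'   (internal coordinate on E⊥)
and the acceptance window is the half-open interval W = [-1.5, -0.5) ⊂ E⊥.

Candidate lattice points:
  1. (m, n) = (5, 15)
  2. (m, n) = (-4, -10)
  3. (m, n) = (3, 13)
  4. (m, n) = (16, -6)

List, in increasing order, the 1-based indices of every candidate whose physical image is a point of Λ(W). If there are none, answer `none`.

2, 3

Compute λ' = (3−√13)/2 = -0.3028, so π⊥(m,n) = m -0.3028·n.
#1 (5,15): internal coord 5 + (15)·λ' = +0.4584; +0.4584 ∉ [-1.5, -0.5) → out
#2 (-4,-10): internal coord -4 + (-10)·λ' = -0.9722; -0.9722 ∈ [-1.5, -0.5) → IN Λ
#3 (3,13): internal coord 3 + (13)·λ' = -0.9361; -0.9361 ∈ [-1.5, -0.5) → IN Λ
#4 (16,-6): internal coord 16 + (-6)·λ' = +17.8167; +17.8167 ∉ [-1.5, -0.5) → out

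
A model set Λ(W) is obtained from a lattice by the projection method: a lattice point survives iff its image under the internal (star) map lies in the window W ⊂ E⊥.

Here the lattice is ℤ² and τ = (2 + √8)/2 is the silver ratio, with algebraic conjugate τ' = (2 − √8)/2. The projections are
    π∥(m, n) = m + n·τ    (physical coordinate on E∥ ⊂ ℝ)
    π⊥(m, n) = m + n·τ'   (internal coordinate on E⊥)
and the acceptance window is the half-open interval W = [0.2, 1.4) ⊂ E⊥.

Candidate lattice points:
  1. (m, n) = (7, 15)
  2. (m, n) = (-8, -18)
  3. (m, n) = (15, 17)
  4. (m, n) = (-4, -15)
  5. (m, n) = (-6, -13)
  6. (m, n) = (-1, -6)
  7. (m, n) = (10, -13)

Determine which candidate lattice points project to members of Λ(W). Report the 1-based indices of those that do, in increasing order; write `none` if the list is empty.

1

Compute τ' = (2−√8)/2 = -0.41421, so π⊥(m,n) = m -0.41421·n.
#1 (7,15): internal coord 7 + (15)·τ' = +0.78680; +0.78680 ∈ [0.2, 1.4) → IN Λ
#2 (-8,-18): internal coord -8 + (-18)·τ' = -0.54416; -0.54416 ∉ [0.2, 1.4) → out
#3 (15,17): internal coord 15 + (17)·τ' = +7.95837; +7.95837 ∉ [0.2, 1.4) → out
#4 (-4,-15): internal coord -4 + (-15)·τ' = +2.21320; +2.21320 ∉ [0.2, 1.4) → out
#5 (-6,-13): internal coord -6 + (-13)·τ' = -0.61522; -0.61522 ∉ [0.2, 1.4) → out
#6 (-1,-6): internal coord -1 + (-6)·τ' = +1.48528; +1.48528 ∉ [0.2, 1.4) → out
#7 (10,-13): internal coord 10 + (-13)·τ' = +15.38478; +15.38478 ∉ [0.2, 1.4) → out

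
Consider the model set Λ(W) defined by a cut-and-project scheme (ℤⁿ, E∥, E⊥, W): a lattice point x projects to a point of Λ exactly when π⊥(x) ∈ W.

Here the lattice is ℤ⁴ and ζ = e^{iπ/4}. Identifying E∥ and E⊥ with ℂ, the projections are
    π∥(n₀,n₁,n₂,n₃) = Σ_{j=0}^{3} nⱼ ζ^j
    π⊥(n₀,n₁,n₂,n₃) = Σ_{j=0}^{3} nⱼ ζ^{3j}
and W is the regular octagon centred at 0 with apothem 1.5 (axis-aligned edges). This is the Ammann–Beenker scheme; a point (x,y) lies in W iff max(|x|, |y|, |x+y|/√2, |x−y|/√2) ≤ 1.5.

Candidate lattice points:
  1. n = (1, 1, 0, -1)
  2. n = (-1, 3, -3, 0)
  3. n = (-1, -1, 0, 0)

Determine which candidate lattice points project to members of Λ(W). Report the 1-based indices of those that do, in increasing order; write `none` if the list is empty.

π⊥(n) = n₀ + n₁ζ³ + n₂ζ⁶ + n₃ζ⁹ where ζ = e^{iπ/4}.
#1 (1, 1, 0, -1): internal (-0.41421, 0.00000); octagon support 0.41421 vs apothem 1.5 → ∈ W
#2 (-1, 3, -3, 0): internal (-3.12132, 5.12132); octagon support 5.82843 vs apothem 1.5 → ∉ W
#3 (-1, -1, 0, 0): internal (-0.29289, -0.70711); octagon support 0.70711 vs apothem 1.5 → ∈ W

1, 3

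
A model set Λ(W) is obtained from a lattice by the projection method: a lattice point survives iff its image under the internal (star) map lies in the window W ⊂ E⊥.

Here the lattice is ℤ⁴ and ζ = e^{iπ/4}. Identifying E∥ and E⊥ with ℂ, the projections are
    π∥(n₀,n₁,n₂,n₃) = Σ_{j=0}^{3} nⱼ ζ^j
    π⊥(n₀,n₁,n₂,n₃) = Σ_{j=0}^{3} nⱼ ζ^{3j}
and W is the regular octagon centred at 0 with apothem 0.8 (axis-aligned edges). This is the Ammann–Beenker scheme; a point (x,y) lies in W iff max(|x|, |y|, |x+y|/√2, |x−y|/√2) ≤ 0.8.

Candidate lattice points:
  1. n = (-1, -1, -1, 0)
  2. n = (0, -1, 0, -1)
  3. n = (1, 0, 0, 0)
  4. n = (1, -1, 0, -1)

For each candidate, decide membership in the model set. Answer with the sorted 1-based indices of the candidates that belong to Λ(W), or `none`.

1

With ζ = e^{iπ/4} the internal vectors are ζ^0,ζ^3,ζ^6,ζ^9.
#1 (-1, -1, -1, 0): internal (-0.29289, 0.29289); octagon support 0.41421 vs apothem 0.8 → ∈ W
#2 (0, -1, 0, -1): internal (0.00000, -1.41421); octagon support 1.41421 vs apothem 0.8 → ∉ W
#3 (1, 0, 0, 0): internal (1.00000, 0.00000); octagon support 1.00000 vs apothem 0.8 → ∉ W
#4 (1, -1, 0, -1): internal (1.00000, -1.41421); octagon support 1.70711 vs apothem 0.8 → ∉ W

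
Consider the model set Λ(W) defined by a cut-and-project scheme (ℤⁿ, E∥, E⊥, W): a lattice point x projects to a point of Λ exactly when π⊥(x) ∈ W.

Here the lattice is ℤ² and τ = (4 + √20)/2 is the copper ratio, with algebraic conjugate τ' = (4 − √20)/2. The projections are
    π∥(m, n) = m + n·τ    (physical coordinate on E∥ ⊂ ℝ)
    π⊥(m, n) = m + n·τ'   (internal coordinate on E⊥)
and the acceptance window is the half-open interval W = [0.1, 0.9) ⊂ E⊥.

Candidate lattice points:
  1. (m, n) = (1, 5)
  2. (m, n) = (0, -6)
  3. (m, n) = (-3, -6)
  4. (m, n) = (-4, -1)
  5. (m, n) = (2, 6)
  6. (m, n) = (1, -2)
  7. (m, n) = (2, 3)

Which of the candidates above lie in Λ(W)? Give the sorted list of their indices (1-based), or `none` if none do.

5

τ' = (4−√20)/2 ≈ -0.2361.
candidate 1: (m,n)=(1,5) → π∥ = 1+5·τ ≈ 22.1803, π⊥ = 1+5·τ' ≈ -0.1803 ∉ [0.1, 0.9) ⇒ out
candidate 2: (m,n)=(0,-6) → π∥ = 0-6·τ ≈ -25.4164, π⊥ = 0-6·τ' ≈ 1.4164 ∉ [0.1, 0.9) ⇒ out
candidate 3: (m,n)=(-3,-6) → π∥ = -3-6·τ ≈ -28.4164, π⊥ = -3-6·τ' ≈ -1.5836 ∉ [0.1, 0.9) ⇒ out
candidate 4: (m,n)=(-4,-1) → π∥ = -4-1·τ ≈ -8.2361, π⊥ = -4-1·τ' ≈ -3.7639 ∉ [0.1, 0.9) ⇒ out
candidate 5: (m,n)=(2,6) → π∥ = 2+6·τ ≈ 27.4164, π⊥ = 2+6·τ' ≈ 0.5836 ∈ [0.1, 0.9) ⇒ IN Λ
candidate 6: (m,n)=(1,-2) → π∥ = 1-2·τ ≈ -7.4721, π⊥ = 1-2·τ' ≈ 1.4721 ∉ [0.1, 0.9) ⇒ out
candidate 7: (m,n)=(2,3) → π∥ = 2+3·τ ≈ 14.7082, π⊥ = 2+3·τ' ≈ 1.2918 ∉ [0.1, 0.9) ⇒ out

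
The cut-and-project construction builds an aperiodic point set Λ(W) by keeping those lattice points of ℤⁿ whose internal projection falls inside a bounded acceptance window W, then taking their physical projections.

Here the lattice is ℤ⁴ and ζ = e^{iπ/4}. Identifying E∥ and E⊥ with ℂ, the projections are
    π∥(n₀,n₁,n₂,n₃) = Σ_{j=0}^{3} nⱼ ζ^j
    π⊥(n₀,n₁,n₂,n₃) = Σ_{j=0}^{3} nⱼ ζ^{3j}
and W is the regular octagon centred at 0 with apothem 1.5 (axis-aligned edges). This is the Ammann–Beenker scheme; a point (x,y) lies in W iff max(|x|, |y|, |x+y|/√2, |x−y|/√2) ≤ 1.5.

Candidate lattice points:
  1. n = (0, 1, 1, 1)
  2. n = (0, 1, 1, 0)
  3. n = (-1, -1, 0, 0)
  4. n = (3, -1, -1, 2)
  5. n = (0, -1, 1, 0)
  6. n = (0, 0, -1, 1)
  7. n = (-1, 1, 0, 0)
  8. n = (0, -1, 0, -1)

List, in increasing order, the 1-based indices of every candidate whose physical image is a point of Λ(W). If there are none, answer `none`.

1, 2, 3, 8

π⊥(n) = n₀ + n₁ζ³ + n₂ζ⁶ + n₃ζ⁹ where ζ = e^{iπ/4}.
#1 (0, 1, 1, 1): internal (0.000000, 0.414214); octagon support 0.414214 vs apothem 1.5 → ∈ W
#2 (0, 1, 1, 0): internal (-0.707107, -0.292893); octagon support 0.707107 vs apothem 1.5 → ∈ W
#3 (-1, -1, 0, 0): internal (-0.292893, -0.707107); octagon support 0.707107 vs apothem 1.5 → ∈ W
#4 (3, -1, -1, 2): internal (5.121320, 1.707107); octagon support 5.121320 vs apothem 1.5 → ∉ W
#5 (0, -1, 1, 0): internal (0.707107, -1.707107); octagon support 1.707107 vs apothem 1.5 → ∉ W
#6 (0, 0, -1, 1): internal (0.707107, 1.707107); octagon support 1.707107 vs apothem 1.5 → ∉ W
#7 (-1, 1, 0, 0): internal (-1.707107, 0.707107); octagon support 1.707107 vs apothem 1.5 → ∉ W
#8 (0, -1, 0, -1): internal (0.000000, -1.414214); octagon support 1.414214 vs apothem 1.5 → ∈ W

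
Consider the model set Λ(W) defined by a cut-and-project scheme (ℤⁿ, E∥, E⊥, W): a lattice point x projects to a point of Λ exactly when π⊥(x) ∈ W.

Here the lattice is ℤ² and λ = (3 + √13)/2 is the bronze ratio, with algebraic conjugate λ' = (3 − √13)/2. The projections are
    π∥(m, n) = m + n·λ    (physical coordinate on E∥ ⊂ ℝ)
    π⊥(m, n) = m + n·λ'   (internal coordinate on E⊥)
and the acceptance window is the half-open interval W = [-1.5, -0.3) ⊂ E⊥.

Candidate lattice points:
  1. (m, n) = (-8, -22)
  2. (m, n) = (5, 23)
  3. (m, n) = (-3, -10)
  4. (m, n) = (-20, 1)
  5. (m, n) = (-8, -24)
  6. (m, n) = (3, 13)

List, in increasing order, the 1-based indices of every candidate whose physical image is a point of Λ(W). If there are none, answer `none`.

1, 5, 6

Compute λ' = (3−√13)/2 = -0.30278, so π⊥(m,n) = m -0.30278·n.
candidate 1: (m,n)=(-8,-22) → π∥ = -8-22·λ ≈ -80.66106, π⊥ = -8-22·λ' ≈ -1.33894 ∈ [-1.5, -0.3) ⇒ IN Λ
candidate 2: (m,n)=(5,23) → π∥ = 5+23·λ ≈ 80.96384, π⊥ = 5+23·λ' ≈ -1.96384 ∉ [-1.5, -0.3) ⇒ out
candidate 3: (m,n)=(-3,-10) → π∥ = -3-10·λ ≈ -36.02776, π⊥ = -3-10·λ' ≈ 0.02776 ∉ [-1.5, -0.3) ⇒ out
candidate 4: (m,n)=(-20,1) → π∥ = -20+1·λ ≈ -16.69722, π⊥ = -20+1·λ' ≈ -20.30278 ∉ [-1.5, -0.3) ⇒ out
candidate 5: (m,n)=(-8,-24) → π∥ = -8-24·λ ≈ -87.26662, π⊥ = -8-24·λ' ≈ -0.73338 ∈ [-1.5, -0.3) ⇒ IN Λ
candidate 6: (m,n)=(3,13) → π∥ = 3+13·λ ≈ 45.93608, π⊥ = 3+13·λ' ≈ -0.93608 ∈ [-1.5, -0.3) ⇒ IN Λ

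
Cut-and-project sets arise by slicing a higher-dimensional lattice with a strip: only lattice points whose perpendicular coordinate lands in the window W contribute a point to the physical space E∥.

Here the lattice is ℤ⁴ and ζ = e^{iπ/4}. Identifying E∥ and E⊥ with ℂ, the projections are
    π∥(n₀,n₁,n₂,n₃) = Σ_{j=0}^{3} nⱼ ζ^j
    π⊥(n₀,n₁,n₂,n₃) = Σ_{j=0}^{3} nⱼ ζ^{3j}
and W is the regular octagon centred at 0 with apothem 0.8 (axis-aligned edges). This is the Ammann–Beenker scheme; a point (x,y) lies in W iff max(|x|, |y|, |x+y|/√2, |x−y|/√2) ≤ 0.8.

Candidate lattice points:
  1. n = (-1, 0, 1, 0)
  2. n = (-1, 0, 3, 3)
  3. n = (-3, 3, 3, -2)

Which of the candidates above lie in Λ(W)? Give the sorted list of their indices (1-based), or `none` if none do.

π⊥(n) = n₀ + n₁ζ³ + n₂ζ⁶ + n₃ζ⁹ where ζ = e^{iπ/4}.
#1 (-1, 0, 1, 0): internal (-1.00000, -1.00000); octagon support 1.41421 vs apothem 0.8 → ∉ W
#2 (-1, 0, 3, 3): internal (1.12132, -0.87868); octagon support 1.41421 vs apothem 0.8 → ∉ W
#3 (-3, 3, 3, -2): internal (-6.53553, -2.29289); octagon support 6.53553 vs apothem 0.8 → ∉ W

none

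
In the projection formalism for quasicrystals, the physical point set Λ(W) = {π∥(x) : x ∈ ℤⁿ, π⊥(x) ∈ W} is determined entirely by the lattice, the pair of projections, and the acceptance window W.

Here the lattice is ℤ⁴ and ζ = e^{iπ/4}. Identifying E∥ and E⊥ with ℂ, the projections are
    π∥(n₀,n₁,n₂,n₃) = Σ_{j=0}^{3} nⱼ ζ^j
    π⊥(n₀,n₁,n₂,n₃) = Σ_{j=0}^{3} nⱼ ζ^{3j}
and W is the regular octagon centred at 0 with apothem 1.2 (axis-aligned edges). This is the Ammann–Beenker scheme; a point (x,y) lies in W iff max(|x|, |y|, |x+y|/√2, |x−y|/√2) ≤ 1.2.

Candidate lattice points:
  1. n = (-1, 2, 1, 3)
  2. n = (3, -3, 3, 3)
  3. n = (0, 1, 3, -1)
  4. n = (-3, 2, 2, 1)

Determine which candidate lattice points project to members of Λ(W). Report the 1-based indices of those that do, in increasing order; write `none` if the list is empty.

With ζ = e^{iπ/4} the internal vectors are ζ^0,ζ^3,ζ^6,ζ^9.
#1 (-1, 2, 1, 3): internal (-0.292893, 2.535534); octagon support 2.535534 vs apothem 1.2 → ∉ W
#2 (3, -3, 3, 3): internal (7.242641, -3.000000); octagon support 7.242641 vs apothem 1.2 → ∉ W
#3 (0, 1, 3, -1): internal (-1.414214, -3.000000); octagon support 3.121320 vs apothem 1.2 → ∉ W
#4 (-3, 2, 2, 1): internal (-3.707107, 0.121320); octagon support 3.707107 vs apothem 1.2 → ∉ W

none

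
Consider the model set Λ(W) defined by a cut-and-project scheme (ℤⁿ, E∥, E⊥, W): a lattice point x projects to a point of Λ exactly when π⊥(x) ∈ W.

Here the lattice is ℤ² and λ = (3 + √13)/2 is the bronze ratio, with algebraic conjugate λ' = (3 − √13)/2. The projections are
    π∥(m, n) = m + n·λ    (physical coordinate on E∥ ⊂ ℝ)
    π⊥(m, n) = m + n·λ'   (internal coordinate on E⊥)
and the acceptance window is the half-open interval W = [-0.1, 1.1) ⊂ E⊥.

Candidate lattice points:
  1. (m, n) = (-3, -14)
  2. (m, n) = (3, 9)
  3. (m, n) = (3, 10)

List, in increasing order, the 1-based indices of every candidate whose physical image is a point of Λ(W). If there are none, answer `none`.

Numerically λ ≈ 3.302776 and λ' = −1/λ ≈ -0.302776.
candidate 1: (m,n)=(-3,-14) → π∥ = -3-14·λ ≈ -49.238859, π⊥ = -3-14·λ' ≈ 1.238859 ∉ [-0.1, 1.1) ⇒ out
candidate 2: (m,n)=(3,9) → π∥ = 3+9·λ ≈ 32.724981, π⊥ = 3+9·λ' ≈ 0.275019 ∈ [-0.1, 1.1) ⇒ IN Λ
candidate 3: (m,n)=(3,10) → π∥ = 3+10·λ ≈ 36.027756, π⊥ = 3+10·λ' ≈ -0.027756 ∈ [-0.1, 1.1) ⇒ IN Λ

2, 3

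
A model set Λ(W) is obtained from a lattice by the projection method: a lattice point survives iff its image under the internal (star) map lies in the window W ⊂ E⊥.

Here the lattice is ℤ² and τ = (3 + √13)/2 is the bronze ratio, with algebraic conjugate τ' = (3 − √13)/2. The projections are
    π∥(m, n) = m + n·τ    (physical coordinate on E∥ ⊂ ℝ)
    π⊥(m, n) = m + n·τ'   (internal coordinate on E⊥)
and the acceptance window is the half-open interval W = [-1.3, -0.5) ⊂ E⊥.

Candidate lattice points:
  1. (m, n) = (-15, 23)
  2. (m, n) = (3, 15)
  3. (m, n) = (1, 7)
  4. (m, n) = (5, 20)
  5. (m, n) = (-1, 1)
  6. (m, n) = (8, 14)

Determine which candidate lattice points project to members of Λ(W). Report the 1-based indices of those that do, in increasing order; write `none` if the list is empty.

Numerically τ ≈ 3.302776 and τ' = −1/τ ≈ -0.302776.
[1] lift (-15,23): star map gives -21.963840; window check -1.3 ≤ -21.963840 < -0.5 is false → out
[2] lift (3,15): star map gives -1.541635; window check -1.3 ≤ -1.541635 < -0.5 is false → out
[3] lift (1,7): star map gives -1.119429; window check -1.3 ≤ -1.119429 < -0.5 is true → IN Λ
[4] lift (5,20): star map gives -1.055513; window check -1.3 ≤ -1.055513 < -0.5 is true → IN Λ
[5] lift (-1,1): star map gives -1.302776; window check -1.3 ≤ -1.302776 < -0.5 is false → out
[6] lift (8,14): star map gives 3.761141; window check -1.3 ≤ 3.761141 < -0.5 is false → out

3, 4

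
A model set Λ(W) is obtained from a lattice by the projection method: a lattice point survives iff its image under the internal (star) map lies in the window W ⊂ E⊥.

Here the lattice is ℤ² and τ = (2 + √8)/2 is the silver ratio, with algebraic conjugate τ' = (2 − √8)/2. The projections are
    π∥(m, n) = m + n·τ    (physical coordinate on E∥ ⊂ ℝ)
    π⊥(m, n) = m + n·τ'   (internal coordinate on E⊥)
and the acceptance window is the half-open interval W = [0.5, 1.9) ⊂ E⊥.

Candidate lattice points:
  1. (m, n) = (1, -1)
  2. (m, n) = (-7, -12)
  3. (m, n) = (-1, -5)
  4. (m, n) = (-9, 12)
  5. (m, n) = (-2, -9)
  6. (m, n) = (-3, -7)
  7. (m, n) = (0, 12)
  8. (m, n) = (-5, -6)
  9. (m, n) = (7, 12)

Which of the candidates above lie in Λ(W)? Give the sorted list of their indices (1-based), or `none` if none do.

1, 3, 5

τ' = (2−√8)/2 ≈ -0.41421.
#1 (1,-1): internal coord 1 + (-1)·τ' = +1.41421; +1.41421 ∈ [0.5, 1.9) → IN Λ
#2 (-7,-12): internal coord -7 + (-12)·τ' = -2.02944; -2.02944 ∉ [0.5, 1.9) → out
#3 (-1,-5): internal coord -1 + (-5)·τ' = +1.07107; +1.07107 ∈ [0.5, 1.9) → IN Λ
#4 (-9,12): internal coord -9 + (12)·τ' = -13.97056; -13.97056 ∉ [0.5, 1.9) → out
#5 (-2,-9): internal coord -2 + (-9)·τ' = +1.72792; +1.72792 ∈ [0.5, 1.9) → IN Λ
#6 (-3,-7): internal coord -3 + (-7)·τ' = -0.10051; -0.10051 ∉ [0.5, 1.9) → out
#7 (0,12): internal coord 0 + (12)·τ' = -4.97056; -4.97056 ∉ [0.5, 1.9) → out
#8 (-5,-6): internal coord -5 + (-6)·τ' = -2.51472; -2.51472 ∉ [0.5, 1.9) → out
#9 (7,12): internal coord 7 + (12)·τ' = +2.02944; +2.02944 ∉ [0.5, 1.9) → out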